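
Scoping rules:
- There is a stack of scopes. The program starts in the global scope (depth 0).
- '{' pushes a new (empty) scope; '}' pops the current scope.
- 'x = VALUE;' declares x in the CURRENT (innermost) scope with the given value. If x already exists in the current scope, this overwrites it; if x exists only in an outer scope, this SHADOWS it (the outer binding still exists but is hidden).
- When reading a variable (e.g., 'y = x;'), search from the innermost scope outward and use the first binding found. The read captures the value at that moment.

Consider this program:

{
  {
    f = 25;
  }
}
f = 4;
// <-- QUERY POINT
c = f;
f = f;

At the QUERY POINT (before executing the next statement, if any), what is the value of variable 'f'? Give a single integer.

Answer: 4

Derivation:
Step 1: enter scope (depth=1)
Step 2: enter scope (depth=2)
Step 3: declare f=25 at depth 2
Step 4: exit scope (depth=1)
Step 5: exit scope (depth=0)
Step 6: declare f=4 at depth 0
Visible at query point: f=4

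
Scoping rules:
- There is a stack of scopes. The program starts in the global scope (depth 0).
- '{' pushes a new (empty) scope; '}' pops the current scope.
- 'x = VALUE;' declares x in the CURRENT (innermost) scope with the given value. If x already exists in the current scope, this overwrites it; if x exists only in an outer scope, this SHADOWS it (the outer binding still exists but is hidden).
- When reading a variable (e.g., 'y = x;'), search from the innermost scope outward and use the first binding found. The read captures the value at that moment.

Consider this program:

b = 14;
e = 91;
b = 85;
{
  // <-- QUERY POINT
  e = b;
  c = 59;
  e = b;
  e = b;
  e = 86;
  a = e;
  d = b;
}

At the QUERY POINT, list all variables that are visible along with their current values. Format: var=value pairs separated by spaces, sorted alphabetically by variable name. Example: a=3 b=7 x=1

Step 1: declare b=14 at depth 0
Step 2: declare e=91 at depth 0
Step 3: declare b=85 at depth 0
Step 4: enter scope (depth=1)
Visible at query point: b=85 e=91

Answer: b=85 e=91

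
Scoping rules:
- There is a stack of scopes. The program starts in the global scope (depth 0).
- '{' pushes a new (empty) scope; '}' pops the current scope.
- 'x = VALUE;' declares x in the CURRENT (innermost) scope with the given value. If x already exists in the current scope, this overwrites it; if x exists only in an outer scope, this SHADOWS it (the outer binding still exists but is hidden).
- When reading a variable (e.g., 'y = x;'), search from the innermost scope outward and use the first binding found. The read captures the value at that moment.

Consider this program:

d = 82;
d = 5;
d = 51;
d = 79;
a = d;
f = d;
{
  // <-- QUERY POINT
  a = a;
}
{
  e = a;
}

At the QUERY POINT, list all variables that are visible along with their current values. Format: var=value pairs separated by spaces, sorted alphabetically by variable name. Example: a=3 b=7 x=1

Step 1: declare d=82 at depth 0
Step 2: declare d=5 at depth 0
Step 3: declare d=51 at depth 0
Step 4: declare d=79 at depth 0
Step 5: declare a=(read d)=79 at depth 0
Step 6: declare f=(read d)=79 at depth 0
Step 7: enter scope (depth=1)
Visible at query point: a=79 d=79 f=79

Answer: a=79 d=79 f=79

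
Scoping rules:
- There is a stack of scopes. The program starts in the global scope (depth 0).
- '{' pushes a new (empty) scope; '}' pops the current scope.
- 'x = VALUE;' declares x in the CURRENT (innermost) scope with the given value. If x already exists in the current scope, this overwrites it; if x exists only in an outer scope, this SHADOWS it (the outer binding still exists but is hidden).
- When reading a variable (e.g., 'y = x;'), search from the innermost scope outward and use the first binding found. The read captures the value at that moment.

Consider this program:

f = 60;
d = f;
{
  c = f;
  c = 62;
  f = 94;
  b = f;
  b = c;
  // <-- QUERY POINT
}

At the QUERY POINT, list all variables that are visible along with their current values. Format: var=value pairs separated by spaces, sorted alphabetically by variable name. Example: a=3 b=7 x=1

Answer: b=62 c=62 d=60 f=94

Derivation:
Step 1: declare f=60 at depth 0
Step 2: declare d=(read f)=60 at depth 0
Step 3: enter scope (depth=1)
Step 4: declare c=(read f)=60 at depth 1
Step 5: declare c=62 at depth 1
Step 6: declare f=94 at depth 1
Step 7: declare b=(read f)=94 at depth 1
Step 8: declare b=(read c)=62 at depth 1
Visible at query point: b=62 c=62 d=60 f=94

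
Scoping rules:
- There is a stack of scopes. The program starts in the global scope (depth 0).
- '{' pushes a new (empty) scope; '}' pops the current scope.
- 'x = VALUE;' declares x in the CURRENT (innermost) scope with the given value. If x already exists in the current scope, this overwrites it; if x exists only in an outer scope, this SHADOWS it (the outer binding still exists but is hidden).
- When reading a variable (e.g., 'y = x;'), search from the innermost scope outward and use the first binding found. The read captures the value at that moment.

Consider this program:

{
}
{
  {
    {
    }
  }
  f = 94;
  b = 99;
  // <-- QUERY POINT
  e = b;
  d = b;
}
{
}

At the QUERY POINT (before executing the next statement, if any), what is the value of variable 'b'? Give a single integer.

Answer: 99

Derivation:
Step 1: enter scope (depth=1)
Step 2: exit scope (depth=0)
Step 3: enter scope (depth=1)
Step 4: enter scope (depth=2)
Step 5: enter scope (depth=3)
Step 6: exit scope (depth=2)
Step 7: exit scope (depth=1)
Step 8: declare f=94 at depth 1
Step 9: declare b=99 at depth 1
Visible at query point: b=99 f=94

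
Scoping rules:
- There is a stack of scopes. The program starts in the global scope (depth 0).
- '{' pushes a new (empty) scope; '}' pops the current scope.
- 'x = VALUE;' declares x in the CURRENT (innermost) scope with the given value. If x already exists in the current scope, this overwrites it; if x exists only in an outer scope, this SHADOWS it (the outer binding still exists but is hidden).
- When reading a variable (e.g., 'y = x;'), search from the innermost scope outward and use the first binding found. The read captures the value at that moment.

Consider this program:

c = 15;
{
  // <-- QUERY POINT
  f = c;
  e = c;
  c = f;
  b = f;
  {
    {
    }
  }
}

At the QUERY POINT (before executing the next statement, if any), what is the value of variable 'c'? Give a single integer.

Step 1: declare c=15 at depth 0
Step 2: enter scope (depth=1)
Visible at query point: c=15

Answer: 15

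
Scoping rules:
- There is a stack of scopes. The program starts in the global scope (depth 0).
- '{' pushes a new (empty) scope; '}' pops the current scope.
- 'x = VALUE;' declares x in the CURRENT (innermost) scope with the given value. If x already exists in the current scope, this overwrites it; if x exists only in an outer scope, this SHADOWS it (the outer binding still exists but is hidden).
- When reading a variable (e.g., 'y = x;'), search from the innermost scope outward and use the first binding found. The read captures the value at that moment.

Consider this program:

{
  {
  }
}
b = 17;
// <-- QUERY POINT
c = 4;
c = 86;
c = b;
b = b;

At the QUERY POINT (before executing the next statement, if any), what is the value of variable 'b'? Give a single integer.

Step 1: enter scope (depth=1)
Step 2: enter scope (depth=2)
Step 3: exit scope (depth=1)
Step 4: exit scope (depth=0)
Step 5: declare b=17 at depth 0
Visible at query point: b=17

Answer: 17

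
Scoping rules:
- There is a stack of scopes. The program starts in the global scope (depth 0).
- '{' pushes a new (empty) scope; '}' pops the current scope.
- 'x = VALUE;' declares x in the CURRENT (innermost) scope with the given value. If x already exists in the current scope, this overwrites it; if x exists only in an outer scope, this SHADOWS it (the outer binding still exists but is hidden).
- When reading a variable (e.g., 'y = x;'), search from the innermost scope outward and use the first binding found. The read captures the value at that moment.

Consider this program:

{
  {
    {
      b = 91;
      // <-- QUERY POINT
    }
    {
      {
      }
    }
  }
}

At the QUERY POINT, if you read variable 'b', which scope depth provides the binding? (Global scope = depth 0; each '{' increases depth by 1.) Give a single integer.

Answer: 3

Derivation:
Step 1: enter scope (depth=1)
Step 2: enter scope (depth=2)
Step 3: enter scope (depth=3)
Step 4: declare b=91 at depth 3
Visible at query point: b=91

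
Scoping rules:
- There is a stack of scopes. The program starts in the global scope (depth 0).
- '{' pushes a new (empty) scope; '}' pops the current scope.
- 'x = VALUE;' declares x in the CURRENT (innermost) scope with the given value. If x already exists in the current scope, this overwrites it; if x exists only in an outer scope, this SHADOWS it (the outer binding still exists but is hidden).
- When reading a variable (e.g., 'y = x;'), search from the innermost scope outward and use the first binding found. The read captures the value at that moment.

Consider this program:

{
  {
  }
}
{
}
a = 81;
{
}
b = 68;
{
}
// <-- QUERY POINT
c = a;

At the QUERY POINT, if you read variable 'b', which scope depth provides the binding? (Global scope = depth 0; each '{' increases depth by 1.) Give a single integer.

Step 1: enter scope (depth=1)
Step 2: enter scope (depth=2)
Step 3: exit scope (depth=1)
Step 4: exit scope (depth=0)
Step 5: enter scope (depth=1)
Step 6: exit scope (depth=0)
Step 7: declare a=81 at depth 0
Step 8: enter scope (depth=1)
Step 9: exit scope (depth=0)
Step 10: declare b=68 at depth 0
Step 11: enter scope (depth=1)
Step 12: exit scope (depth=0)
Visible at query point: a=81 b=68

Answer: 0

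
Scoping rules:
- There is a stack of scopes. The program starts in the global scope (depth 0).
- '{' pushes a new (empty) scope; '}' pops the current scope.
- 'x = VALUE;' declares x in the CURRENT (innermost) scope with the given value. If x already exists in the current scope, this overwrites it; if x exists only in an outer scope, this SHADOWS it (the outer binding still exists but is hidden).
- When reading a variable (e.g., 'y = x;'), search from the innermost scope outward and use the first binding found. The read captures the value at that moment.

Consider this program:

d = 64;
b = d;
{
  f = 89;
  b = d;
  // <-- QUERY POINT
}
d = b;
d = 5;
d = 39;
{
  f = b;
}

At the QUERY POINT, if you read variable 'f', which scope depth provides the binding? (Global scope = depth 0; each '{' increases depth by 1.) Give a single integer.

Step 1: declare d=64 at depth 0
Step 2: declare b=(read d)=64 at depth 0
Step 3: enter scope (depth=1)
Step 4: declare f=89 at depth 1
Step 5: declare b=(read d)=64 at depth 1
Visible at query point: b=64 d=64 f=89

Answer: 1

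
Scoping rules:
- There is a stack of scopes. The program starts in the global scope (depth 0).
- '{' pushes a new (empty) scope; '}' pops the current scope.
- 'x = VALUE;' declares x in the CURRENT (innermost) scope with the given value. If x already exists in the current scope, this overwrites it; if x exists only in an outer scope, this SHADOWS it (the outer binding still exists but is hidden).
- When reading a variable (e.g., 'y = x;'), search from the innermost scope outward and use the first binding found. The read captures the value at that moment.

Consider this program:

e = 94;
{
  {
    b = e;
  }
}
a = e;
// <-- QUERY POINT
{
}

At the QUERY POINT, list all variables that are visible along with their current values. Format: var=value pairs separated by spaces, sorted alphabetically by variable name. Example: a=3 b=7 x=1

Step 1: declare e=94 at depth 0
Step 2: enter scope (depth=1)
Step 3: enter scope (depth=2)
Step 4: declare b=(read e)=94 at depth 2
Step 5: exit scope (depth=1)
Step 6: exit scope (depth=0)
Step 7: declare a=(read e)=94 at depth 0
Visible at query point: a=94 e=94

Answer: a=94 e=94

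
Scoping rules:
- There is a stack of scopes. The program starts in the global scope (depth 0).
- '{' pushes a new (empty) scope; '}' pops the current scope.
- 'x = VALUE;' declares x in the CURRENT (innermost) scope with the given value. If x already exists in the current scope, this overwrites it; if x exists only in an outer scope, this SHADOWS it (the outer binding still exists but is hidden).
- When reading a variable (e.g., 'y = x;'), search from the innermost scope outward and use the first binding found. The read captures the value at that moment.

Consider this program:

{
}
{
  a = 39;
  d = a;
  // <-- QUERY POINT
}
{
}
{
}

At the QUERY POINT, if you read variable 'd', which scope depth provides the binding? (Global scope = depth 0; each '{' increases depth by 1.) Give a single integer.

Answer: 1

Derivation:
Step 1: enter scope (depth=1)
Step 2: exit scope (depth=0)
Step 3: enter scope (depth=1)
Step 4: declare a=39 at depth 1
Step 5: declare d=(read a)=39 at depth 1
Visible at query point: a=39 d=39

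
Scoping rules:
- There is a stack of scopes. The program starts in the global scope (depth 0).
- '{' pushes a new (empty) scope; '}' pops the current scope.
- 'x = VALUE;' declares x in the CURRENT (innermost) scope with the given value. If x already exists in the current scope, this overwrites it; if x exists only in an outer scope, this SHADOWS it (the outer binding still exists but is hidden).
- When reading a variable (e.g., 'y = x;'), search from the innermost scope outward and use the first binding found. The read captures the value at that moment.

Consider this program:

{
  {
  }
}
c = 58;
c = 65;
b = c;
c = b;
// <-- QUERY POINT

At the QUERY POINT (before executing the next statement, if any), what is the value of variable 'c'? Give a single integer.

Answer: 65

Derivation:
Step 1: enter scope (depth=1)
Step 2: enter scope (depth=2)
Step 3: exit scope (depth=1)
Step 4: exit scope (depth=0)
Step 5: declare c=58 at depth 0
Step 6: declare c=65 at depth 0
Step 7: declare b=(read c)=65 at depth 0
Step 8: declare c=(read b)=65 at depth 0
Visible at query point: b=65 c=65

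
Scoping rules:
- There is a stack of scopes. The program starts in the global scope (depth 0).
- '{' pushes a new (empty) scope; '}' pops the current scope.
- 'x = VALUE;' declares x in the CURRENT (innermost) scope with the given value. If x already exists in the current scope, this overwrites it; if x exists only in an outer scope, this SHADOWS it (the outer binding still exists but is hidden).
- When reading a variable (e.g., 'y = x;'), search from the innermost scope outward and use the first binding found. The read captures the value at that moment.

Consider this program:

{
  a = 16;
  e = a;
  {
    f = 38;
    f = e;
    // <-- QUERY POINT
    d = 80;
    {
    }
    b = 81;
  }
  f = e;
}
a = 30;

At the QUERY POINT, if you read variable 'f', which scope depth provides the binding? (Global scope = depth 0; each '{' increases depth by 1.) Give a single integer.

Answer: 2

Derivation:
Step 1: enter scope (depth=1)
Step 2: declare a=16 at depth 1
Step 3: declare e=(read a)=16 at depth 1
Step 4: enter scope (depth=2)
Step 5: declare f=38 at depth 2
Step 6: declare f=(read e)=16 at depth 2
Visible at query point: a=16 e=16 f=16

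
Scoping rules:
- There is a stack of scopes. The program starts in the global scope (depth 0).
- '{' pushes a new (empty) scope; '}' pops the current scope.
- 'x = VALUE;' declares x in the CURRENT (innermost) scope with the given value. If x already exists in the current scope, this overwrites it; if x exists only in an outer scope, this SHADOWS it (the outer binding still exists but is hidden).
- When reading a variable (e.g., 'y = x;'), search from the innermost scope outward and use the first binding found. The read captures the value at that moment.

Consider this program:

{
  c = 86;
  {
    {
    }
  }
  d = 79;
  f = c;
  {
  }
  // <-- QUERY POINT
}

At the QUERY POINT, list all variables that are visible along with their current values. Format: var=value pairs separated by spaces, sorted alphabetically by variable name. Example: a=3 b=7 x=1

Answer: c=86 d=79 f=86

Derivation:
Step 1: enter scope (depth=1)
Step 2: declare c=86 at depth 1
Step 3: enter scope (depth=2)
Step 4: enter scope (depth=3)
Step 5: exit scope (depth=2)
Step 6: exit scope (depth=1)
Step 7: declare d=79 at depth 1
Step 8: declare f=(read c)=86 at depth 1
Step 9: enter scope (depth=2)
Step 10: exit scope (depth=1)
Visible at query point: c=86 d=79 f=86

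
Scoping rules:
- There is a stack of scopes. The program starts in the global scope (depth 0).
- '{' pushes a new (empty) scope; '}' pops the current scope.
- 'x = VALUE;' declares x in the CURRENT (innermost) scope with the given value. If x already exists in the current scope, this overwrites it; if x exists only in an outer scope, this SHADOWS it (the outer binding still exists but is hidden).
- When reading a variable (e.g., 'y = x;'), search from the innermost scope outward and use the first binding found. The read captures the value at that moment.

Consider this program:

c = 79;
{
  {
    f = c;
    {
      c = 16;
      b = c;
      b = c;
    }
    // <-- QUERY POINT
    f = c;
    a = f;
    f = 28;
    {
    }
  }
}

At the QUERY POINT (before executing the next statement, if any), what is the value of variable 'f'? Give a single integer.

Step 1: declare c=79 at depth 0
Step 2: enter scope (depth=1)
Step 3: enter scope (depth=2)
Step 4: declare f=(read c)=79 at depth 2
Step 5: enter scope (depth=3)
Step 6: declare c=16 at depth 3
Step 7: declare b=(read c)=16 at depth 3
Step 8: declare b=(read c)=16 at depth 3
Step 9: exit scope (depth=2)
Visible at query point: c=79 f=79

Answer: 79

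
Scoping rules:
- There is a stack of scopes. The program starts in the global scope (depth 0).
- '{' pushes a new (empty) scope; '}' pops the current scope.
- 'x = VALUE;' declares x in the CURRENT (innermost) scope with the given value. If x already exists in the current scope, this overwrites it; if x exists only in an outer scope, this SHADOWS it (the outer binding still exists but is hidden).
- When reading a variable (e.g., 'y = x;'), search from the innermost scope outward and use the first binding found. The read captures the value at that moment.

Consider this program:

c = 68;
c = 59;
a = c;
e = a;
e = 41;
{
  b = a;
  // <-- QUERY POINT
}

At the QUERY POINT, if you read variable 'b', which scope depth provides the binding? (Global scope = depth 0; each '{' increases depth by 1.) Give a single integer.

Step 1: declare c=68 at depth 0
Step 2: declare c=59 at depth 0
Step 3: declare a=(read c)=59 at depth 0
Step 4: declare e=(read a)=59 at depth 0
Step 5: declare e=41 at depth 0
Step 6: enter scope (depth=1)
Step 7: declare b=(read a)=59 at depth 1
Visible at query point: a=59 b=59 c=59 e=41

Answer: 1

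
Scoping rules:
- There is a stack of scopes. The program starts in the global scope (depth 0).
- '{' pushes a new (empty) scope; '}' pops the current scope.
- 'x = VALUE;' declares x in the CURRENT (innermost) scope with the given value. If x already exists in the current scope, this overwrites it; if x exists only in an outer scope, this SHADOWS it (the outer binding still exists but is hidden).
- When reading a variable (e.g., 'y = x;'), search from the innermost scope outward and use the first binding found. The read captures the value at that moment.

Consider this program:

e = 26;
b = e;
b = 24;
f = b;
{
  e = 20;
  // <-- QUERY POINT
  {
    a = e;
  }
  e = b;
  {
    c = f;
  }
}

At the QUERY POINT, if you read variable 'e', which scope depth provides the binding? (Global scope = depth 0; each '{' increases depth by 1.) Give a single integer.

Step 1: declare e=26 at depth 0
Step 2: declare b=(read e)=26 at depth 0
Step 3: declare b=24 at depth 0
Step 4: declare f=(read b)=24 at depth 0
Step 5: enter scope (depth=1)
Step 6: declare e=20 at depth 1
Visible at query point: b=24 e=20 f=24

Answer: 1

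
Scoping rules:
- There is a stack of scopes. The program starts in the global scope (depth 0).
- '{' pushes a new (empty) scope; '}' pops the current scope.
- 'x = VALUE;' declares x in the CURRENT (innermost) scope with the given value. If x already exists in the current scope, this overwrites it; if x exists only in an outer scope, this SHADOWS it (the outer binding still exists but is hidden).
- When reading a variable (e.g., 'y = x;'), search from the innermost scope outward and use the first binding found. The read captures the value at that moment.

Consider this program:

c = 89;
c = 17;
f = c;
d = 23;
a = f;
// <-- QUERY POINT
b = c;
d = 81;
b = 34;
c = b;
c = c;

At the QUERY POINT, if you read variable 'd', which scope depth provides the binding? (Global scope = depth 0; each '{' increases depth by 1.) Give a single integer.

Answer: 0

Derivation:
Step 1: declare c=89 at depth 0
Step 2: declare c=17 at depth 0
Step 3: declare f=(read c)=17 at depth 0
Step 4: declare d=23 at depth 0
Step 5: declare a=(read f)=17 at depth 0
Visible at query point: a=17 c=17 d=23 f=17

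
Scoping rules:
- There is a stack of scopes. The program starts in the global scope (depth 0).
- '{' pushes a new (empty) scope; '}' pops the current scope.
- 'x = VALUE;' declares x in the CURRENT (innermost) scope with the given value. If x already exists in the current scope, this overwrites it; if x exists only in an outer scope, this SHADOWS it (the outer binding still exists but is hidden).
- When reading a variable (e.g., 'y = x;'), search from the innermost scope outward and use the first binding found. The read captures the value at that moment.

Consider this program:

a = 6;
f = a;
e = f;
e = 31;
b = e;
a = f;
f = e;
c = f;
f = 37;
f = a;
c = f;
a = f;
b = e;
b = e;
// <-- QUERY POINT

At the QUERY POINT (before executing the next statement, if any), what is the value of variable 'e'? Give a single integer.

Step 1: declare a=6 at depth 0
Step 2: declare f=(read a)=6 at depth 0
Step 3: declare e=(read f)=6 at depth 0
Step 4: declare e=31 at depth 0
Step 5: declare b=(read e)=31 at depth 0
Step 6: declare a=(read f)=6 at depth 0
Step 7: declare f=(read e)=31 at depth 0
Step 8: declare c=(read f)=31 at depth 0
Step 9: declare f=37 at depth 0
Step 10: declare f=(read a)=6 at depth 0
Step 11: declare c=(read f)=6 at depth 0
Step 12: declare a=(read f)=6 at depth 0
Step 13: declare b=(read e)=31 at depth 0
Step 14: declare b=(read e)=31 at depth 0
Visible at query point: a=6 b=31 c=6 e=31 f=6

Answer: 31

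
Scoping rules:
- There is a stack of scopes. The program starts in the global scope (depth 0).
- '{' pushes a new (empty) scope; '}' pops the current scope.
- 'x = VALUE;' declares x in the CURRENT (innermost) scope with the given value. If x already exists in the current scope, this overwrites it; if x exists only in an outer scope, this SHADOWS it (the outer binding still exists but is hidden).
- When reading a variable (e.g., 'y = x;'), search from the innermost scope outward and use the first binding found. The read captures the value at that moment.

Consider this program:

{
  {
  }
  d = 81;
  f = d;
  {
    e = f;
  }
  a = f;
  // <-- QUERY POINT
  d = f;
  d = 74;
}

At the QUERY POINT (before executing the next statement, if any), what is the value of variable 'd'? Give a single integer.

Answer: 81

Derivation:
Step 1: enter scope (depth=1)
Step 2: enter scope (depth=2)
Step 3: exit scope (depth=1)
Step 4: declare d=81 at depth 1
Step 5: declare f=(read d)=81 at depth 1
Step 6: enter scope (depth=2)
Step 7: declare e=(read f)=81 at depth 2
Step 8: exit scope (depth=1)
Step 9: declare a=(read f)=81 at depth 1
Visible at query point: a=81 d=81 f=81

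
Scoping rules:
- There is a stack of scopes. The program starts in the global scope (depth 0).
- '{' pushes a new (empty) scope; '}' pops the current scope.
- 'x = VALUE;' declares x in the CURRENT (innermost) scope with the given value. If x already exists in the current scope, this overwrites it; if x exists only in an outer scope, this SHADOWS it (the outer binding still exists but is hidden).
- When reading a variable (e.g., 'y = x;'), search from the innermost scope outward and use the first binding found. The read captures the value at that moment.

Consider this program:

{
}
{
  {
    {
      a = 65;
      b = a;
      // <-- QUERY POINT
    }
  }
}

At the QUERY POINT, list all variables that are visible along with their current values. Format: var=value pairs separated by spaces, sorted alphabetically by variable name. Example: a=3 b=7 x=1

Step 1: enter scope (depth=1)
Step 2: exit scope (depth=0)
Step 3: enter scope (depth=1)
Step 4: enter scope (depth=2)
Step 5: enter scope (depth=3)
Step 6: declare a=65 at depth 3
Step 7: declare b=(read a)=65 at depth 3
Visible at query point: a=65 b=65

Answer: a=65 b=65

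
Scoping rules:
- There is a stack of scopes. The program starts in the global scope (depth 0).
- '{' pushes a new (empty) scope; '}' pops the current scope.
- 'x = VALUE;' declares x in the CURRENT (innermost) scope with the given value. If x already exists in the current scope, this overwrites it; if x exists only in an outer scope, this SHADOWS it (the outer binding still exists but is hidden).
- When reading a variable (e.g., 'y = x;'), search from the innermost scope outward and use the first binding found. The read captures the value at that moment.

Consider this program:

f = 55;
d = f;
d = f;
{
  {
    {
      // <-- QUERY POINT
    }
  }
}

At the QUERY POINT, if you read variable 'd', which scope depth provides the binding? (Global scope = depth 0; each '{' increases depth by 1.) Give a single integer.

Step 1: declare f=55 at depth 0
Step 2: declare d=(read f)=55 at depth 0
Step 3: declare d=(read f)=55 at depth 0
Step 4: enter scope (depth=1)
Step 5: enter scope (depth=2)
Step 6: enter scope (depth=3)
Visible at query point: d=55 f=55

Answer: 0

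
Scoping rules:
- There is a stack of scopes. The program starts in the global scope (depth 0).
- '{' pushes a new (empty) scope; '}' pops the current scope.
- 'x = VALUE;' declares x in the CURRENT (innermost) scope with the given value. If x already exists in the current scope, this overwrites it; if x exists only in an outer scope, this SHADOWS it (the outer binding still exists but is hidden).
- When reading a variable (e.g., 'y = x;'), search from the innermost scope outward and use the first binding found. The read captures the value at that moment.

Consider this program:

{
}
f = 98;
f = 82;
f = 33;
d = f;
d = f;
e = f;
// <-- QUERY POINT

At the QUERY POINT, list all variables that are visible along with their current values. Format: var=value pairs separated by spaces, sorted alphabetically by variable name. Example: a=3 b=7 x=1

Step 1: enter scope (depth=1)
Step 2: exit scope (depth=0)
Step 3: declare f=98 at depth 0
Step 4: declare f=82 at depth 0
Step 5: declare f=33 at depth 0
Step 6: declare d=(read f)=33 at depth 0
Step 7: declare d=(read f)=33 at depth 0
Step 8: declare e=(read f)=33 at depth 0
Visible at query point: d=33 e=33 f=33

Answer: d=33 e=33 f=33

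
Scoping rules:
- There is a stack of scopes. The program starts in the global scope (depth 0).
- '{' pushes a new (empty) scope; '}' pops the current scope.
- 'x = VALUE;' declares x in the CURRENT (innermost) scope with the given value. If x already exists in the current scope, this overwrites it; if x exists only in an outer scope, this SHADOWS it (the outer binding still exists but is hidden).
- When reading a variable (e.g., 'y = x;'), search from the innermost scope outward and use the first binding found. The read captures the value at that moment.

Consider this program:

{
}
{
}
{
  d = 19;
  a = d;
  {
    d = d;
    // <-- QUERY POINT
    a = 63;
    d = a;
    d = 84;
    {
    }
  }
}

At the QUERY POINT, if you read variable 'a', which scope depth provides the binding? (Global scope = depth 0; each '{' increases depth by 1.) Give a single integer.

Step 1: enter scope (depth=1)
Step 2: exit scope (depth=0)
Step 3: enter scope (depth=1)
Step 4: exit scope (depth=0)
Step 5: enter scope (depth=1)
Step 6: declare d=19 at depth 1
Step 7: declare a=(read d)=19 at depth 1
Step 8: enter scope (depth=2)
Step 9: declare d=(read d)=19 at depth 2
Visible at query point: a=19 d=19

Answer: 1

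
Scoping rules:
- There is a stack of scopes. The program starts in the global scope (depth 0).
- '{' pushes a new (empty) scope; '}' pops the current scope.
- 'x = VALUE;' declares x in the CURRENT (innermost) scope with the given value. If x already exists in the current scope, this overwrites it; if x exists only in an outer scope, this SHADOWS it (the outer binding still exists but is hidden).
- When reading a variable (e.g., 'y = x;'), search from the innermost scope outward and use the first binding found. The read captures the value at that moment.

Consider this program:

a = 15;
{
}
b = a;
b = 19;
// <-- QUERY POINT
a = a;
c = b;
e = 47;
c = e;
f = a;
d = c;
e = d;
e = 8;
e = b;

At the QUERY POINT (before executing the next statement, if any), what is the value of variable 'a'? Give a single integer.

Step 1: declare a=15 at depth 0
Step 2: enter scope (depth=1)
Step 3: exit scope (depth=0)
Step 4: declare b=(read a)=15 at depth 0
Step 5: declare b=19 at depth 0
Visible at query point: a=15 b=19

Answer: 15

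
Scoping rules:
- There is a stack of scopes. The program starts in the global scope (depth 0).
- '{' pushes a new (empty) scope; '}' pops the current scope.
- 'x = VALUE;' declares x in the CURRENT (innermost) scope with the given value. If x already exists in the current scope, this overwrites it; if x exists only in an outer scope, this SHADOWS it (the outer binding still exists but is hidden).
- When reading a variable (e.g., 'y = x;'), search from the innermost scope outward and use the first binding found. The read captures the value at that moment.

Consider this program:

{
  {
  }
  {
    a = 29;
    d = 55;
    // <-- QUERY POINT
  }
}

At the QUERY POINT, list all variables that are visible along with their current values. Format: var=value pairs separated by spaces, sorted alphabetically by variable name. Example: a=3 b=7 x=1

Step 1: enter scope (depth=1)
Step 2: enter scope (depth=2)
Step 3: exit scope (depth=1)
Step 4: enter scope (depth=2)
Step 5: declare a=29 at depth 2
Step 6: declare d=55 at depth 2
Visible at query point: a=29 d=55

Answer: a=29 d=55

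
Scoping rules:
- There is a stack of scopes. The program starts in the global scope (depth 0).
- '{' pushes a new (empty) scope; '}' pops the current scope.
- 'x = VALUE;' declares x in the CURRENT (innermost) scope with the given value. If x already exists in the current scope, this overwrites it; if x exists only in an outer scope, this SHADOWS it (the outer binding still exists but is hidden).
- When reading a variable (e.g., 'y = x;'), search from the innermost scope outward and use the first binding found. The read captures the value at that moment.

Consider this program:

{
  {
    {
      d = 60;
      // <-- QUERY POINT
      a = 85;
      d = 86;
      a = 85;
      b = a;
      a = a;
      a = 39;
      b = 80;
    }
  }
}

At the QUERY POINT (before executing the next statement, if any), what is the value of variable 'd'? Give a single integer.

Answer: 60

Derivation:
Step 1: enter scope (depth=1)
Step 2: enter scope (depth=2)
Step 3: enter scope (depth=3)
Step 4: declare d=60 at depth 3
Visible at query point: d=60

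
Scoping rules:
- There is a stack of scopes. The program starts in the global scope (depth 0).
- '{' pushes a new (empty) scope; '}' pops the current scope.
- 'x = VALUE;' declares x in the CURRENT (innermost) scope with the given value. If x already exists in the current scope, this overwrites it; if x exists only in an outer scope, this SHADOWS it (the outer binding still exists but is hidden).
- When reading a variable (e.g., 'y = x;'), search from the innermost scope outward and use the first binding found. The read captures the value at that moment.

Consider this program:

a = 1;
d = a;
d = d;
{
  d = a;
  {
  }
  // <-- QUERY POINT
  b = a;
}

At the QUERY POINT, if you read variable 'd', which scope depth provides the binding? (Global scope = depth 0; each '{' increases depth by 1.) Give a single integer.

Answer: 1

Derivation:
Step 1: declare a=1 at depth 0
Step 2: declare d=(read a)=1 at depth 0
Step 3: declare d=(read d)=1 at depth 0
Step 4: enter scope (depth=1)
Step 5: declare d=(read a)=1 at depth 1
Step 6: enter scope (depth=2)
Step 7: exit scope (depth=1)
Visible at query point: a=1 d=1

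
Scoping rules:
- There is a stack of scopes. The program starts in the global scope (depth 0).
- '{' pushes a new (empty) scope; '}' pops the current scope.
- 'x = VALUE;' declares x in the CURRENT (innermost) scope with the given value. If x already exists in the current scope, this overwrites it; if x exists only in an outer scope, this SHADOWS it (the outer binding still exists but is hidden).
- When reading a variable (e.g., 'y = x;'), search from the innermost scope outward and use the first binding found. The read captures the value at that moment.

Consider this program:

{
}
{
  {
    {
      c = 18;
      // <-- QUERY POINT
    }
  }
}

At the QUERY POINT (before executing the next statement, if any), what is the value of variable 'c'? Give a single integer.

Answer: 18

Derivation:
Step 1: enter scope (depth=1)
Step 2: exit scope (depth=0)
Step 3: enter scope (depth=1)
Step 4: enter scope (depth=2)
Step 5: enter scope (depth=3)
Step 6: declare c=18 at depth 3
Visible at query point: c=18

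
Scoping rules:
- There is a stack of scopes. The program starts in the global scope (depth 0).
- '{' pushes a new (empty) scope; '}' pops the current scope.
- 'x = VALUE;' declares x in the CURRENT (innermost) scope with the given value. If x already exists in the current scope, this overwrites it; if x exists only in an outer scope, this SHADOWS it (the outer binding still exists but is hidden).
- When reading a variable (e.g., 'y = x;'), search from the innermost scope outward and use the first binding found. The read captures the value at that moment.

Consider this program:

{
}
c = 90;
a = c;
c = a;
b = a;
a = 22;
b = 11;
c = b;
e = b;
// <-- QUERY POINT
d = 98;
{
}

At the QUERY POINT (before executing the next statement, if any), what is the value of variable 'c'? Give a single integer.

Step 1: enter scope (depth=1)
Step 2: exit scope (depth=0)
Step 3: declare c=90 at depth 0
Step 4: declare a=(read c)=90 at depth 0
Step 5: declare c=(read a)=90 at depth 0
Step 6: declare b=(read a)=90 at depth 0
Step 7: declare a=22 at depth 0
Step 8: declare b=11 at depth 0
Step 9: declare c=(read b)=11 at depth 0
Step 10: declare e=(read b)=11 at depth 0
Visible at query point: a=22 b=11 c=11 e=11

Answer: 11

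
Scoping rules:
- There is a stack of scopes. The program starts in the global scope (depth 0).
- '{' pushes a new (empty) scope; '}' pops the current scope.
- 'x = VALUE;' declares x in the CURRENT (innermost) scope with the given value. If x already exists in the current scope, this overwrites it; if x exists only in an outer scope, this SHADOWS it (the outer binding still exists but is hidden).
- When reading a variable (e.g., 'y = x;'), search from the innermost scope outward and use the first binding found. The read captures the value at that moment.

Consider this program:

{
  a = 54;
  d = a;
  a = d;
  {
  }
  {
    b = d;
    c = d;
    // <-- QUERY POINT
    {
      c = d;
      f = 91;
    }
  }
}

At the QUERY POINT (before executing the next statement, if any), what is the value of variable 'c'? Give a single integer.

Step 1: enter scope (depth=1)
Step 2: declare a=54 at depth 1
Step 3: declare d=(read a)=54 at depth 1
Step 4: declare a=(read d)=54 at depth 1
Step 5: enter scope (depth=2)
Step 6: exit scope (depth=1)
Step 7: enter scope (depth=2)
Step 8: declare b=(read d)=54 at depth 2
Step 9: declare c=(read d)=54 at depth 2
Visible at query point: a=54 b=54 c=54 d=54

Answer: 54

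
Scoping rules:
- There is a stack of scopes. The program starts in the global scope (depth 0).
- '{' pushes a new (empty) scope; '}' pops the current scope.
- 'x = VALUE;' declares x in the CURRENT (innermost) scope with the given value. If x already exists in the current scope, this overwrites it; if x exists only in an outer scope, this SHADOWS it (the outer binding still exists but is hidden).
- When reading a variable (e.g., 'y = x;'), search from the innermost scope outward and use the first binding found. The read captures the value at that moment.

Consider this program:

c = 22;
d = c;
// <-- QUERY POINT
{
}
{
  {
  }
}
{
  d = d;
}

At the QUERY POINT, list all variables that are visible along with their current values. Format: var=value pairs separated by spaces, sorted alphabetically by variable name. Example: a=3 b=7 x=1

Answer: c=22 d=22

Derivation:
Step 1: declare c=22 at depth 0
Step 2: declare d=(read c)=22 at depth 0
Visible at query point: c=22 d=22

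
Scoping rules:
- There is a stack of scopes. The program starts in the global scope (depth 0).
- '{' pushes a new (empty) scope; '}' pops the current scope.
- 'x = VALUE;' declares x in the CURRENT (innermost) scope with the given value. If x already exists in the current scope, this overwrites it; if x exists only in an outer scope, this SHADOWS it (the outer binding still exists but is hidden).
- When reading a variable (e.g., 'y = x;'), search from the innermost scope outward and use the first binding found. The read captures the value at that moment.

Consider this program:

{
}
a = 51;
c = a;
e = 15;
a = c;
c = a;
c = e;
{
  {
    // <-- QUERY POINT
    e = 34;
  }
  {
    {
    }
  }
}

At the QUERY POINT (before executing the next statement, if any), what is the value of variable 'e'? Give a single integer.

Step 1: enter scope (depth=1)
Step 2: exit scope (depth=0)
Step 3: declare a=51 at depth 0
Step 4: declare c=(read a)=51 at depth 0
Step 5: declare e=15 at depth 0
Step 6: declare a=(read c)=51 at depth 0
Step 7: declare c=(read a)=51 at depth 0
Step 8: declare c=(read e)=15 at depth 0
Step 9: enter scope (depth=1)
Step 10: enter scope (depth=2)
Visible at query point: a=51 c=15 e=15

Answer: 15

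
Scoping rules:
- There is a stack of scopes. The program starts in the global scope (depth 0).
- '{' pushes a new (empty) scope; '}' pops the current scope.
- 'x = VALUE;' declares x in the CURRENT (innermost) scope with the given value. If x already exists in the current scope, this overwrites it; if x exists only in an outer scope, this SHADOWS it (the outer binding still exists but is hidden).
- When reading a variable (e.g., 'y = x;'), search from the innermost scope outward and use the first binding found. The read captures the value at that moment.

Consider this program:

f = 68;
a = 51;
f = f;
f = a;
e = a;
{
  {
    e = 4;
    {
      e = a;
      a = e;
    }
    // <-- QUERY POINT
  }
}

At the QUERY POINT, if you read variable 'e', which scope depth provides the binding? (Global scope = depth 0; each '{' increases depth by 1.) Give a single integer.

Step 1: declare f=68 at depth 0
Step 2: declare a=51 at depth 0
Step 3: declare f=(read f)=68 at depth 0
Step 4: declare f=(read a)=51 at depth 0
Step 5: declare e=(read a)=51 at depth 0
Step 6: enter scope (depth=1)
Step 7: enter scope (depth=2)
Step 8: declare e=4 at depth 2
Step 9: enter scope (depth=3)
Step 10: declare e=(read a)=51 at depth 3
Step 11: declare a=(read e)=51 at depth 3
Step 12: exit scope (depth=2)
Visible at query point: a=51 e=4 f=51

Answer: 2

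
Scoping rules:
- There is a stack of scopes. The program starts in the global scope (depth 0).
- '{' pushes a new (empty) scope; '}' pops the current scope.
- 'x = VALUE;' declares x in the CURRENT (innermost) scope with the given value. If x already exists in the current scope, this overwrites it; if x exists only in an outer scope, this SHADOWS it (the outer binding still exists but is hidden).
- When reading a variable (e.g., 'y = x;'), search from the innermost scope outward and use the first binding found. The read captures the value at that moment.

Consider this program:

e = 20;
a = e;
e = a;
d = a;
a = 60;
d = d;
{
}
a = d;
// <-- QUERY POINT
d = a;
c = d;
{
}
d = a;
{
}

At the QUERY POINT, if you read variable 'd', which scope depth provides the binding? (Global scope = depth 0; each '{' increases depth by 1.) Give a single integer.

Step 1: declare e=20 at depth 0
Step 2: declare a=(read e)=20 at depth 0
Step 3: declare e=(read a)=20 at depth 0
Step 4: declare d=(read a)=20 at depth 0
Step 5: declare a=60 at depth 0
Step 6: declare d=(read d)=20 at depth 0
Step 7: enter scope (depth=1)
Step 8: exit scope (depth=0)
Step 9: declare a=(read d)=20 at depth 0
Visible at query point: a=20 d=20 e=20

Answer: 0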